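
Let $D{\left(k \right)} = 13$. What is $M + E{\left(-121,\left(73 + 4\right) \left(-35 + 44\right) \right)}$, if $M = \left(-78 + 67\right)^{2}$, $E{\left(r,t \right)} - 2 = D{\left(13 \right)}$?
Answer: $136$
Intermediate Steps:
$E{\left(r,t \right)} = 15$ ($E{\left(r,t \right)} = 2 + 13 = 15$)
$M = 121$ ($M = \left(-11\right)^{2} = 121$)
$M + E{\left(-121,\left(73 + 4\right) \left(-35 + 44\right) \right)} = 121 + 15 = 136$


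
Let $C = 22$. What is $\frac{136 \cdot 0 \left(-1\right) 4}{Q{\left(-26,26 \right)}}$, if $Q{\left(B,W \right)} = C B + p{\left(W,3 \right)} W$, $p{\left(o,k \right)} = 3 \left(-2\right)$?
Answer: $0$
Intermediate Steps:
$p{\left(o,k \right)} = -6$
$Q{\left(B,W \right)} = - 6 W + 22 B$ ($Q{\left(B,W \right)} = 22 B - 6 W = - 6 W + 22 B$)
$\frac{136 \cdot 0 \left(-1\right) 4}{Q{\left(-26,26 \right)}} = \frac{136 \cdot 0 \left(-1\right) 4}{\left(-6\right) 26 + 22 \left(-26\right)} = \frac{136 \cdot 0 \cdot 4}{-156 - 572} = \frac{136 \cdot 0}{-728} = 0 \left(- \frac{1}{728}\right) = 0$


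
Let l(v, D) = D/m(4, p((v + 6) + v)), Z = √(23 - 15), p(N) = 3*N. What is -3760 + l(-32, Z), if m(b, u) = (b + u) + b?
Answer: -3760 - √2/83 ≈ -3760.0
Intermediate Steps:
m(b, u) = u + 2*b
Z = 2*√2 (Z = √8 = 2*√2 ≈ 2.8284)
l(v, D) = D/(26 + 6*v) (l(v, D) = D/(3*((v + 6) + v) + 2*4) = D/(3*((6 + v) + v) + 8) = D/(3*(6 + 2*v) + 8) = D/((18 + 6*v) + 8) = D/(26 + 6*v))
-3760 + l(-32, Z) = -3760 + (2*√2)/(2*(13 + 3*(-32))) = -3760 + (2*√2)/(2*(13 - 96)) = -3760 + (½)*(2*√2)/(-83) = -3760 + (½)*(2*√2)*(-1/83) = -3760 - √2/83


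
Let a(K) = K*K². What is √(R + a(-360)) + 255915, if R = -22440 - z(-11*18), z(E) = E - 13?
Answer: 255915 + I*√46678229 ≈ 2.5592e+5 + 6832.1*I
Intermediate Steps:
a(K) = K³
z(E) = -13 + E
R = -22229 (R = -22440 - (-13 - 11*18) = -22440 - (-13 - 198) = -22440 - 1*(-211) = -22440 + 211 = -22229)
√(R + a(-360)) + 255915 = √(-22229 + (-360)³) + 255915 = √(-22229 - 46656000) + 255915 = √(-46678229) + 255915 = I*√46678229 + 255915 = 255915 + I*√46678229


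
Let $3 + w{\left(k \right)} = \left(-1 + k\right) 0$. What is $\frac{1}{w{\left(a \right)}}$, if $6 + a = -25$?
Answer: $- \frac{1}{3} \approx -0.33333$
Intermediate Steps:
$a = -31$ ($a = -6 - 25 = -31$)
$w{\left(k \right)} = -3$ ($w{\left(k \right)} = -3 + \left(-1 + k\right) 0 = -3 + 0 = -3$)
$\frac{1}{w{\left(a \right)}} = \frac{1}{-3} = - \frac{1}{3}$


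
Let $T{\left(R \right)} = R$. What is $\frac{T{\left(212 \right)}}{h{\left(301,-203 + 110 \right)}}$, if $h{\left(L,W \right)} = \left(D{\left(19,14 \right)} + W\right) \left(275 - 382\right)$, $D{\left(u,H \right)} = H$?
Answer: $\frac{212}{8453} \approx 0.02508$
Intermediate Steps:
$h{\left(L,W \right)} = -1498 - 107 W$ ($h{\left(L,W \right)} = \left(14 + W\right) \left(275 - 382\right) = \left(14 + W\right) \left(-107\right) = -1498 - 107 W$)
$\frac{T{\left(212 \right)}}{h{\left(301,-203 + 110 \right)}} = \frac{212}{-1498 - 107 \left(-203 + 110\right)} = \frac{212}{-1498 - -9951} = \frac{212}{-1498 + 9951} = \frac{212}{8453}$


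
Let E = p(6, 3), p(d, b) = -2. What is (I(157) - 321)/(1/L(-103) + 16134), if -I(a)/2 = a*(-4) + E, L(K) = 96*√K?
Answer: 14380942030848/247094908121089 + 90144*I*√103/247094908121089 ≈ 0.0582 + 3.7025e-9*I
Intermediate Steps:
E = -2
I(a) = 4 + 8*a (I(a) = -2*(a*(-4) - 2) = -2*(-4*a - 2) = -2*(-2 - 4*a) = 4 + 8*a)
(I(157) - 321)/(1/L(-103) + 16134) = ((4 + 8*157) - 321)/(1/(96*√(-103)) + 16134) = ((4 + 1256) - 321)/(1/(96*(I*√103)) + 16134) = (1260 - 321)/(1/(96*I*√103) + 16134) = 939/(-I*√103/9888 + 16134) = 939/(16134 - I*√103/9888)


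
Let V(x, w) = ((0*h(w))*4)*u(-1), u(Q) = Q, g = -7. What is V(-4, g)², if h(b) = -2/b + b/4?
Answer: 0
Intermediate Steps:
h(b) = -2/b + b/4 (h(b) = -2/b + b*(¼) = -2/b + b/4)
V(x, w) = 0 (V(x, w) = ((0*(-2/w + w/4))*4)*(-1) = (0*4)*(-1) = 0*(-1) = 0)
V(-4, g)² = 0² = 0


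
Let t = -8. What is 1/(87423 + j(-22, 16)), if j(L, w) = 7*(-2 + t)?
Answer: 1/87353 ≈ 1.1448e-5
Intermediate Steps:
j(L, w) = -70 (j(L, w) = 7*(-2 - 8) = 7*(-10) = -70)
1/(87423 + j(-22, 16)) = 1/(87423 - 70) = 1/87353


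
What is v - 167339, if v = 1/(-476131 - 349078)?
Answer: -138089648852/825209 ≈ -1.6734e+5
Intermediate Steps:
v = -1/825209 (v = 1/(-825209) = -1/825209 ≈ -1.2118e-6)
v - 167339 = -1/825209 - 167339 = -138089648852/825209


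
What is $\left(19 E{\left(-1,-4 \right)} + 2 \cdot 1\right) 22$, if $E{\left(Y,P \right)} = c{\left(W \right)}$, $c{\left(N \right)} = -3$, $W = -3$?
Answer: $-1210$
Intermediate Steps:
$E{\left(Y,P \right)} = -3$
$\left(19 E{\left(-1,-4 \right)} + 2 \cdot 1\right) 22 = \left(19 \left(-3\right) + 2 \cdot 1\right) 22 = \left(-57 + 2\right) 22 = \left(-55\right) 22 = -1210$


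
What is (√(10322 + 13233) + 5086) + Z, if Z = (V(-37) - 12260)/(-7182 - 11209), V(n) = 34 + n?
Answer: 93548889/18391 + √23555 ≈ 5240.1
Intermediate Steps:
Z = 12263/18391 (Z = ((34 - 37) - 12260)/(-7182 - 11209) = (-3 - 12260)/(-18391) = -12263*(-1/18391) = 12263/18391 ≈ 0.66679)
(√(10322 + 13233) + 5086) + Z = (√(10322 + 13233) + 5086) + 12263/18391 = (√23555 + 5086) + 12263/18391 = (5086 + √23555) + 12263/18391 = 93548889/18391 + √23555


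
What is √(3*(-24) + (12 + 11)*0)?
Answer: 6*I*√2 ≈ 8.4853*I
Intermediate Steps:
√(3*(-24) + (12 + 11)*0) = √(-72 + 23*0) = √(-72 + 0) = √(-72) = 6*I*√2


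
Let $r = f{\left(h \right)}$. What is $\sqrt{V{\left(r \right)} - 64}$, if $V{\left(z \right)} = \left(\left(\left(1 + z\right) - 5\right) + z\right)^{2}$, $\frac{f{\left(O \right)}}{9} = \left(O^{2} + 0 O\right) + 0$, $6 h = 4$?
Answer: $4 i \sqrt{3} \approx 6.9282 i$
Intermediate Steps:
$h = \frac{2}{3}$ ($h = \frac{1}{6} \cdot 4 = \frac{2}{3} \approx 0.66667$)
$f{\left(O \right)} = 9 O^{2}$ ($f{\left(O \right)} = 9 \left(\left(O^{2} + 0 O\right) + 0\right) = 9 \left(\left(O^{2} + 0\right) + 0\right) = 9 \left(O^{2} + 0\right) = 9 O^{2}$)
$r = 4$ ($r = 9 \left(\frac{2}{3}\right)^{2} = 9 \cdot \frac{4}{9} = 4$)
$V{\left(z \right)} = \left(-4 + 2 z\right)^{2}$ ($V{\left(z \right)} = \left(\left(-4 + z\right) + z\right)^{2} = \left(-4 + 2 z\right)^{2}$)
$\sqrt{V{\left(r \right)} - 64} = \sqrt{4 \left(-2 + 4\right)^{2} - 64} = \sqrt{4 \cdot 2^{2} - 64} = \sqrt{4 \cdot 4 - 64} = \sqrt{16 - 64} = \sqrt{-48} = 4 i \sqrt{3}$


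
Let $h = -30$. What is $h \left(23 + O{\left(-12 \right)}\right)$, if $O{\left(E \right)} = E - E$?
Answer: $-690$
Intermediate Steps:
$O{\left(E \right)} = 0$
$h \left(23 + O{\left(-12 \right)}\right) = - 30 \left(23 + 0\right) = \left(-30\right) 23 = -690$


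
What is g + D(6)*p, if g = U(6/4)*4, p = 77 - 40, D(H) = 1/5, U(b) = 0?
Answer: 37/5 ≈ 7.4000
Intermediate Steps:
D(H) = ⅕
p = 37
g = 0 (g = 0*4 = 0)
g + D(6)*p = 0 + (⅕)*37 = 0 + 37/5 = 37/5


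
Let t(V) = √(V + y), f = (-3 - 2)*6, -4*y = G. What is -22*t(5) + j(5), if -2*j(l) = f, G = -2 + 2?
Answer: 15 - 22*√5 ≈ -34.193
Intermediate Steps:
G = 0
y = 0 (y = -¼*0 = 0)
f = -30 (f = -5*6 = -30)
j(l) = 15 (j(l) = -½*(-30) = 15)
t(V) = √V (t(V) = √(V + 0) = √V)
-22*t(5) + j(5) = -22*√5 + 15 = 15 - 22*√5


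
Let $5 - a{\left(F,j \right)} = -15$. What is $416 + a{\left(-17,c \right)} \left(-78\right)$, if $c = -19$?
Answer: $-1144$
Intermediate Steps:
$a{\left(F,j \right)} = 20$ ($a{\left(F,j \right)} = 5 - -15 = 5 + 15 = 20$)
$416 + a{\left(-17,c \right)} \left(-78\right) = 416 + 20 \left(-78\right) = 416 - 1560 = -1144$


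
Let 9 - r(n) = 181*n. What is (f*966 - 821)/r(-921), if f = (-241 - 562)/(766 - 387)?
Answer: -1086857/63183090 ≈ -0.017202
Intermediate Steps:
r(n) = 9 - 181*n
f = -803/379 ≈ -2.1187
(f*966 - 821)/r(-921) = (-803/379*966 - 821)/(9 - 181*(-921)) = (-775698/379 - 821)/(9 + 166701) = -1086857/379/166710 = -1086857/379*1/166710 = -1086857/63183090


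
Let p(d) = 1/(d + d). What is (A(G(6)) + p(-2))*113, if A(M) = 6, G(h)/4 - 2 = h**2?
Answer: 2599/4 ≈ 649.75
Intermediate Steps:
G(h) = 8 + 4*h**2
p(d) = 1/(2*d)
(A(G(6)) + p(-2))*113 = (6 + (1/2)/(-2))*113 = (6 + (1/2)*(-1/2))*113 = (6 - 1/4)*113 = (23/4)*113 = 2599/4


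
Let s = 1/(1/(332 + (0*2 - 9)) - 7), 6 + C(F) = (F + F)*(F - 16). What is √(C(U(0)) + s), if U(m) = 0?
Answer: I*√7843895/1130 ≈ 2.4785*I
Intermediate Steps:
C(F) = -6 + 2*F*(-16 + F) (C(F) = -6 + (F + F)*(F - 16) = -6 + (2*F)*(-16 + F) = -6 + 2*F*(-16 + F))
s = -323/2260 (s = 1/(1/(332 + (0 - 9)) - 7) = 1/(1/(332 - 9) - 7) = 1/(1/323 - 7) = 1/(-2260/323) = -323/2260 ≈ -0.14292)
√(C(U(0)) + s) = √((-6 - 32*0 + 2*0²) - 323/2260) = √((-6 + 0 + 2*0) - 323/2260) = √((-6 + 0 + 0) - 323/2260) = √(-6 - 323/2260) = √(-13883/2260) = I*√7843895/1130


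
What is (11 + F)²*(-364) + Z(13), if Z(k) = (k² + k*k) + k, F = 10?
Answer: -160173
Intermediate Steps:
Z(k) = k + 2*k² (Z(k) = (k² + k²) + k = 2*k² + k = k + 2*k²)
(11 + F)²*(-364) + Z(13) = (11 + 10)²*(-364) + 13*(1 + 2*13) = 21²*(-364) + 13*(1 + 26) = 441*(-364) + 13*27 = -160524 + 351 = -160173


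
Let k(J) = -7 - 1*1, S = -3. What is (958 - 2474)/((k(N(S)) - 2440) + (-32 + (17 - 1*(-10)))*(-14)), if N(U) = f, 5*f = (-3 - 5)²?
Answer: 758/1189 ≈ 0.63751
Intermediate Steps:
f = 64/5 (f = (-3 - 5)²/5 = (⅕)*(-8)² = (⅕)*64 = 64/5 ≈ 12.800)
N(U) = 64/5
k(J) = -8 (k(J) = -7 - 1 = -8)
(958 - 2474)/((k(N(S)) - 2440) + (-32 + (17 - 1*(-10)))*(-14)) = (958 - 2474)/((-8 - 2440) + (-32 + (17 - 1*(-10)))*(-14)) = -1516/(-2448 + (-32 + (17 + 10))*(-14)) = -1516/(-2448 + (-32 + 27)*(-14)) = -1516/(-2448 - 5*(-14)) = -1516/(-2448 + 70) = -1516/(-2378) = -1516*(-1/2378) = 758/1189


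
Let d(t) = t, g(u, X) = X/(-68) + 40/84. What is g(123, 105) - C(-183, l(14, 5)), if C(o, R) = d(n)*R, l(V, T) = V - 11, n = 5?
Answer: -22945/1428 ≈ -16.068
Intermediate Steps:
g(u, X) = 10/21 - X/68 (g(u, X) = X*(-1/68) + 40*(1/84) = -X/68 + 10/21 = 10/21 - X/68)
l(V, T) = -11 + V
C(o, R) = 5*R
g(123, 105) - C(-183, l(14, 5)) = (10/21 - 1/68*105) - 5*(-11 + 14) = (10/21 - 105/68) - 5*3 = -1525/1428 - 1*15 = -1525/1428 - 15 = -22945/1428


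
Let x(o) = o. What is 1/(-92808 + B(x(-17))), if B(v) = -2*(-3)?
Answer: -1/92802 ≈ -1.0776e-5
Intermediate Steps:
B(v) = 6
1/(-92808 + B(x(-17))) = 1/(-92808 + 6) = 1/(-92802) = -1/92802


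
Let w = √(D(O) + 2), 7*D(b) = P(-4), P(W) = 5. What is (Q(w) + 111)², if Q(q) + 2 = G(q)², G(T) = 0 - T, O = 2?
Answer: 611524/49 ≈ 12480.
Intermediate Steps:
G(T) = -T
D(b) = 5/7 (D(b) = (⅐)*5 = 5/7)
w = √133/7 (w = √(5/7 + 2) = √(19/7) = √133/7 ≈ 1.6475)
Q(q) = -2 + q² (Q(q) = -2 + (-q)² = -2 + q²)
(Q(w) + 111)² = ((-2 + (√133/7)²) + 111)² = ((-2 + 19/7) + 111)² = (5/7 + 111)² = (782/7)² = 611524/49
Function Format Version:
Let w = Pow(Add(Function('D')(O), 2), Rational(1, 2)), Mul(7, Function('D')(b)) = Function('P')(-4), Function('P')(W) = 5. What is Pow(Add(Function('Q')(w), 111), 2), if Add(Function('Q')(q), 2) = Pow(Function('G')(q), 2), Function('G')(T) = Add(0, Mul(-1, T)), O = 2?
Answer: Rational(611524, 49) ≈ 12480.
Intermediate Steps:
Function('G')(T) = Mul(-1, T)
Function('D')(b) = Rational(5, 7) (Function('D')(b) = Mul(Rational(1, 7), 5) = Rational(5, 7))
w = Mul(Rational(1, 7), Pow(133, Rational(1, 2))) (w = Pow(Add(Rational(5, 7), 2), Rational(1, 2)) = Pow(Rational(19, 7), Rational(1, 2)) = Mul(Rational(1, 7), Pow(133, Rational(1, 2))) ≈ 1.6475)
Function('Q')(q) = Add(-2, Pow(q, 2)) (Function('Q')(q) = Add(-2, Pow(Mul(-1, q), 2)) = Add(-2, Pow(q, 2)))
Pow(Add(Function('Q')(w), 111), 2) = Pow(Add(Add(-2, Pow(Mul(Rational(1, 7), Pow(133, Rational(1, 2))), 2)), 111), 2) = Pow(Add(Add(-2, Rational(19, 7)), 111), 2) = Pow(Add(Rational(5, 7), 111), 2) = Pow(Rational(782, 7), 2) = Rational(611524, 49)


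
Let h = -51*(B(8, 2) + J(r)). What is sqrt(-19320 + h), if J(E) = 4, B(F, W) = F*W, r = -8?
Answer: 6*I*sqrt(565) ≈ 142.62*I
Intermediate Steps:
h = -1020 (h = -51*(8*2 + 4) = -51*(16 + 4) = -51*20 = -1020)
sqrt(-19320 + h) = sqrt(-19320 - 1020) = sqrt(-20340) = 6*I*sqrt(565)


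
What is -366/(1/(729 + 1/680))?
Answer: -90716943/340 ≈ -2.6681e+5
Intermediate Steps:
-366/(1/(729 + 1/680)) = -366/(1/(495721/680)) = -366/680/495721 = -366*495721/680 = -90716943/340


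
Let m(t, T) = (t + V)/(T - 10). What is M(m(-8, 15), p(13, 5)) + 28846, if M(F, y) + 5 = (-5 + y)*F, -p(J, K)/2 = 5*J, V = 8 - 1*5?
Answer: 28976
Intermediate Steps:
V = 3 (V = 8 - 5 = 3)
p(J, K) = -10*J
m(t, T) = (3 + t)/(-10 + T) (m(t, T) = (t + 3)/(T - 10) = (3 + t)/(-10 + T))
M(F, y) = -5 + F*(-5 + y) (M(F, y) = -5 + (-5 + y)*F = -5 + F*(-5 + y))
M(m(-8, 15), p(13, 5)) + 28846 = (-5 - 5*(3 - 8)/(-10 + 15) + ((3 - 8)/(-10 + 15))*(-10*13)) + 28846 = (-5 - 5*(-5)/5 + (-5/5)*(-130)) + 28846 = (-5 - (-5) + ((⅕)*(-5))*(-130)) + 28846 = (-5 - 5*(-1) - 1*(-130)) + 28846 = (-5 + 5 + 130) + 28846 = 130 + 28846 = 28976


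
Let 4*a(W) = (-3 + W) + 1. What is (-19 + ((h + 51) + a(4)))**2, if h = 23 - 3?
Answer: 11025/4 ≈ 2756.3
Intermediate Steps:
h = 20
a(W) = -1/2 + W/4 (a(W) = ((-3 + W) + 1)/4 = (-2 + W)/4 = -1/2 + W/4)
(-19 + ((h + 51) + a(4)))**2 = (-19 + ((20 + 51) + (-1/2 + (1/4)*4)))**2 = (-19 + (71 + (-1/2 + 1)))**2 = (-19 + (71 + 1/2))**2 = (-19 + 143/2)**2 = (105/2)**2 = 11025/4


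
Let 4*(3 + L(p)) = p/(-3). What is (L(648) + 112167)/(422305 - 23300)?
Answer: 22422/79801 ≈ 0.28097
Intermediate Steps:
L(p) = -3 - p/12 (L(p) = -3 + (p/(-3))/4 = -3 + (p*(-⅓))/4 = -3 + (-p/3)/4 = -3 - p/12)
(L(648) + 112167)/(422305 - 23300) = ((-3 - 1/12*648) + 112167)/(422305 - 23300) = ((-3 - 54) + 112167)/399005 = (-57 + 112167)*(1/399005) = 112110*(1/399005) = 22422/79801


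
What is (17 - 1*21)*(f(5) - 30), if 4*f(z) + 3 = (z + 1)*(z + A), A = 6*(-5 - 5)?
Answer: 453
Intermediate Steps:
A = -60 (A = 6*(-10) = -60)
f(z) = -¾ + (1 + z)*(-60 + z)/4 (f(z) = -¾ + ((z + 1)*(z - 60))/4 = -¾ + ((1 + z)*(-60 + z))/4 = -¾ + (1 + z)*(-60 + z)/4)
(17 - 1*21)*(f(5) - 30) = (17 - 1*21)*((-63/4 - 59/4*5 + (¼)*5²) - 30) = (17 - 21)*((-63/4 - 295/4 + (¼)*25) - 30) = -4*((-63/4 - 295/4 + 25/4) - 30) = -4*(-333/4 - 30) = -4*(-453/4) = 453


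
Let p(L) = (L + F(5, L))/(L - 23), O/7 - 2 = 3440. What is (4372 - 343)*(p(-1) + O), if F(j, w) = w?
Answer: 388300247/4 ≈ 9.7075e+7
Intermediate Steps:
O = 24094 (O = 14 + 7*3440 = 14 + 24080 = 24094)
p(L) = 2*L/(-23 + L) (p(L) = (L + L)/(L - 23) = (2*L)/(-23 + L) = 2*L/(-23 + L))
(4372 - 343)*(p(-1) + O) = (4372 - 343)*(2*(-1)/(-23 - 1) + 24094) = 4029*(2*(-1)/(-24) + 24094) = 4029*(2*(-1)*(-1/24) + 24094) = 4029*(1/12 + 24094) = 4029*(289129/12) = 388300247/4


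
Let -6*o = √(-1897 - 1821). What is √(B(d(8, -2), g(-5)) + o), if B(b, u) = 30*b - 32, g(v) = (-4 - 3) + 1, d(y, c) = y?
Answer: √(7488 - 78*I*√22)/6 ≈ 14.426 - 0.35222*I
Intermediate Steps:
g(v) = -6 (g(v) = -7 + 1 = -6)
B(b, u) = -32 + 30*b
o = -13*I*√22/6 (o = -√(-1897 - 1821)/6 = -13*I*√22/6 ≈ -10.163*I)
√(B(d(8, -2), g(-5)) + o) = √((-32 + 30*8) - 13*I*√22/6) = √((-32 + 240) - 13*I*√22/6) = √(208 - 13*I*√22/6)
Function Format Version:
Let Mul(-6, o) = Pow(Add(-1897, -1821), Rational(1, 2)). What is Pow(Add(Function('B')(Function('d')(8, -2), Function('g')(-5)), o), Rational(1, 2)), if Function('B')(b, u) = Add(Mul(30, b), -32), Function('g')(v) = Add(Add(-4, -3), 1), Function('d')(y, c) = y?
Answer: Mul(Rational(1, 6), Pow(Add(7488, Mul(-78, I, Pow(22, Rational(1, 2)))), Rational(1, 2))) ≈ Add(14.426, Mul(-0.35222, I))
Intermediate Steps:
Function('g')(v) = -6 (Function('g')(v) = Add(-7, 1) = -6)
Function('B')(b, u) = Add(-32, Mul(30, b))
o = Mul(Rational(-13, 6), I, Pow(22, Rational(1, 2))) (o = Mul(Rational(-1, 6), Pow(Add(-1897, -1821), Rational(1, 2))) = Mul(Rational(-1, 6), Pow(-3718, Rational(1, 2))) = Mul(Rational(-1, 6), Mul(13, I, Pow(22, Rational(1, 2)))) = Mul(Rational(-13, 6), I, Pow(22, Rational(1, 2))) ≈ Mul(-10.163, I))
Pow(Add(Function('B')(Function('d')(8, -2), Function('g')(-5)), o), Rational(1, 2)) = Pow(Add(Add(-32, Mul(30, 8)), Mul(Rational(-13, 6), I, Pow(22, Rational(1, 2)))), Rational(1, 2)) = Pow(Add(Add(-32, 240), Mul(Rational(-13, 6), I, Pow(22, Rational(1, 2)))), Rational(1, 2)) = Pow(Add(208, Mul(Rational(-13, 6), I, Pow(22, Rational(1, 2)))), Rational(1, 2))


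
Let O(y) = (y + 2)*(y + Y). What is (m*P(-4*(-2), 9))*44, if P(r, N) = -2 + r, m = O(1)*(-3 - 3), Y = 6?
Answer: -33264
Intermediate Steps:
O(y) = (2 + y)*(6 + y) (O(y) = (y + 2)*(y + 6) = (2 + y)*(6 + y))
m = -126 (m = (12 + 1² + 8*1)*(-3 - 3) = (12 + 1 + 8)*(-6) = 21*(-6) = -126)
(m*P(-4*(-2), 9))*44 = -126*(-2 - 4*(-2))*44 = -126*(-2 + 8)*44 = -126*6*44 = -756*44 = -33264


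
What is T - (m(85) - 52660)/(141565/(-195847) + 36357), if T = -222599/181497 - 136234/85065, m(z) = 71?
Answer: -50622783564619001449/36643372001091957090 ≈ -1.3815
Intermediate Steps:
T = -14553815411/5146347435 (T = -222599*1/181497 - 136234*1/85065 = -222599/181497 - 136234/85065 = -14553815411/5146347435 ≈ -2.8280)
T - (m(85) - 52660)/(141565/(-195847) + 36357) = -14553815411/5146347435 - (71 - 52660)/(141565/(-195847) + 36357) = -14553815411/5146347435 - (-52589)/(141565*(-1/195847) + 36357) = -14553815411/5146347435 - (-52589)/(-141565/195847 + 36357) = -14553815411/5146347435 - (-52589)/7120267814/195847 = -14553815411/5146347435 - (-52589)*195847/7120267814 = -14553815411/5146347435 - 1*(-10299397883/7120267814) = -14553815411/5146347435 + 10299397883/7120267814 = -50622783564619001449/36643372001091957090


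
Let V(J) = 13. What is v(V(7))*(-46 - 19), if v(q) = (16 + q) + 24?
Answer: -3445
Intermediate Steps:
v(q) = 40 + q
v(V(7))*(-46 - 19) = (40 + 13)*(-46 - 19) = 53*(-65) = -3445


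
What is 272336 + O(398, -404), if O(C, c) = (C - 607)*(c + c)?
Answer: 441208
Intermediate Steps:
O(C, c) = 2*c*(-607 + C) (O(C, c) = (-607 + C)*(2*c) = 2*c*(-607 + C))
272336 + O(398, -404) = 272336 + 2*(-404)*(-607 + 398) = 272336 + 2*(-404)*(-209) = 272336 + 168872 = 441208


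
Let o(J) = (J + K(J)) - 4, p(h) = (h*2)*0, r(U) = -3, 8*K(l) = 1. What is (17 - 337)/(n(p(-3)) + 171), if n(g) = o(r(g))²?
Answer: -20480/13969 ≈ -1.4661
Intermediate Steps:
K(l) = ⅛ (K(l) = (⅛)*1 = ⅛)
p(h) = 0 (p(h) = (2*h)*0 = 0)
o(J) = -31/8 + J (o(J) = (J + ⅛) - 4 = (⅛ + J) - 4 = -31/8 + J)
n(g) = 3025/64 (n(g) = (-31/8 - 3)² = (-55/8)² = 3025/64)
(17 - 337)/(n(p(-3)) + 171) = (17 - 337)/(3025/64 + 171) = -320/13969/64 = -320*64/13969 = -20480/13969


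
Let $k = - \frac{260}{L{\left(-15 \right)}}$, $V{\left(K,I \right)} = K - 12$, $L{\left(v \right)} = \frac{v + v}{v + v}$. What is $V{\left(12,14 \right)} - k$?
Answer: $260$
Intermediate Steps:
$L{\left(v \right)} = 1$ ($L{\left(v \right)} = \frac{2 v}{2 v} = 2 v \frac{1}{2 v} = 1$)
$V{\left(K,I \right)} = -12 + K$
$k = -260$ ($k = - \frac{260}{1} = \left(-260\right) 1 = -260$)
$V{\left(12,14 \right)} - k = \left(-12 + 12\right) - -260 = 0 + 260 = 260$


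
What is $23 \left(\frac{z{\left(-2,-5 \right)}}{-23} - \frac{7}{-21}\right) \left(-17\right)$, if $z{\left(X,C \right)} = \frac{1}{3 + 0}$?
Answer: $- \frac{374}{3} \approx -124.67$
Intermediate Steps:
$z{\left(X,C \right)} = \frac{1}{3}$
$23 \left(\frac{z{\left(-2,-5 \right)}}{-23} - \frac{7}{-21}\right) \left(-17\right) = 23 \left(\frac{1}{3 \left(-23\right)} - \frac{7}{-21}\right) \left(-17\right) = 23 \left(\frac{1}{3} \left(- \frac{1}{23}\right) - - \frac{1}{3}\right) \left(-17\right) = 23 \left(- \frac{1}{69} + \frac{1}{3}\right) \left(-17\right) = 23 \cdot \frac{22}{69} \left(-17\right) = \frac{22}{3} \left(-17\right) = - \frac{374}{3}$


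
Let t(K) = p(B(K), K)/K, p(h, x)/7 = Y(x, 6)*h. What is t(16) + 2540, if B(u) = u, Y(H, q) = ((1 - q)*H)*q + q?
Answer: -778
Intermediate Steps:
Y(H, q) = q + H*q*(1 - q) (Y(H, q) = (H*(1 - q))*q + q = H*q*(1 - q) + q = q + H*q*(1 - q))
p(h, x) = 7*h*(6 - 30*x) (p(h, x) = 7*((6*(1 + x - 1*x*6))*h) = 7*((6*(1 + x - 6*x))*h) = 7*((6*(1 - 5*x))*h) = 7*((6 - 30*x)*h) = 7*(h*(6 - 30*x)) = 7*h*(6 - 30*x))
t(K) = 42 - 210*K (t(K) = (42*K*(1 - 5*K))/K = 42 - 210*K)
t(16) + 2540 = (42 - 210*16) + 2540 = (42 - 3360) + 2540 = -3318 + 2540 = -778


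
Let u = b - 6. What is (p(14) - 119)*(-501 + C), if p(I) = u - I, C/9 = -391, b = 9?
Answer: 522600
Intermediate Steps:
C = -3519 (C = 9*(-391) = -3519)
u = 3 (u = 9 - 6 = 3)
p(I) = 3 - I
(p(14) - 119)*(-501 + C) = ((3 - 1*14) - 119)*(-501 - 3519) = ((3 - 14) - 119)*(-4020) = (-11 - 119)*(-4020) = -130*(-4020) = 522600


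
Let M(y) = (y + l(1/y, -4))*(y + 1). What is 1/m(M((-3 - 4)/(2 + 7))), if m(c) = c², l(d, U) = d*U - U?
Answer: 321489/1110916 ≈ 0.28939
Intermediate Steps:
l(d, U) = -U + U*d (l(d, U) = U*d - U = -U + U*d)
M(y) = (1 + y)*(4 + y - 4/y) (M(y) = (y - 4*(-1 + 1/y))*(y + 1) = (y + (4 - 4/y))*(1 + y) = (4 + y - 4/y)*(1 + y) = (1 + y)*(4 + y - 4/y))
1/m(M((-3 - 4)/(2 + 7))) = 1/((((-3 - 4)/(2 + 7))² - 4*(2 + 7)/(-3 - 4) + 5*((-3 - 4)/(2 + 7)))²) = 1/(((-7/9)² - 4/((-7/9)) + 5*(-7/9))²) = 1/(((-7*⅑)² - 4/((-7*⅑)) + 5*(-7*⅑))²) = 1/(((-7/9)² - 4/(-7/9) + 5*(-7/9))²) = 1/((49/81 - 4*(-9/7) - 35/9)²) = 1/((49/81 + 36/7 - 35/9)²) = 1/((1054/567)²) = 1/(1110916/321489) = 321489/1110916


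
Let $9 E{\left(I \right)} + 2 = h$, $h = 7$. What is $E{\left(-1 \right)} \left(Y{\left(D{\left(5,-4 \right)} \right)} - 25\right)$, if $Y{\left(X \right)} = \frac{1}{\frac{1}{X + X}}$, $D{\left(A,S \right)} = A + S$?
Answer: $- \frac{115}{9} \approx -12.778$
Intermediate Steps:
$Y{\left(X \right)} = 2 X$ ($Y{\left(X \right)} = \frac{1}{\frac{1}{2 X}} = \frac{1}{\frac{1}{2} \frac{1}{X}} = 2 X$)
$E{\left(I \right)} = \frac{5}{9}$ ($E{\left(I \right)} = - \frac{2}{9} + \frac{1}{9} \cdot 7 = - \frac{2}{9} + \frac{7}{9} = \frac{5}{9}$)
$E{\left(-1 \right)} \left(Y{\left(D{\left(5,-4 \right)} \right)} - 25\right) = \frac{5 \left(2 \left(5 - 4\right) - 25\right)}{9} = \frac{5 \left(2 \cdot 1 - 25\right)}{9} = \frac{5 \left(2 - 25\right)}{9} = \frac{5}{9} \left(-23\right) = - \frac{115}{9}$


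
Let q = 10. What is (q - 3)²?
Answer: 49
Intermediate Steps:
(q - 3)² = (10 - 3)² = 7² = 49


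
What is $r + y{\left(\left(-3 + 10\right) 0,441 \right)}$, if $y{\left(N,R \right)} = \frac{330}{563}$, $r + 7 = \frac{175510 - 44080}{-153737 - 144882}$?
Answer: $- \frac{1152308299}{168122497} \approx -6.854$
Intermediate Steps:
$r = - \frac{2221763}{298619}$ ($r = -7 + \frac{175510 - 44080}{-153737 - 144882} = -7 + \frac{131430}{-298619} = -7 + 131430 \left(- \frac{1}{298619}\right) = -7 - \frac{131430}{298619} = - \frac{2221763}{298619} \approx -7.4401$)
$y{\left(N,R \right)} = \frac{330}{563}$ ($y{\left(N,R \right)} = 330 \cdot \frac{1}{563} = \frac{330}{563}$)
$r + y{\left(\left(-3 + 10\right) 0,441 \right)} = - \frac{2221763}{298619} + \frac{330}{563} = - \frac{1152308299}{168122497}$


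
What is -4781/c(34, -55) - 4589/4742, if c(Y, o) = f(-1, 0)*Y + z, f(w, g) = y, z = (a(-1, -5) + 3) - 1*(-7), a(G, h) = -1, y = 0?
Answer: -22712803/42678 ≈ -532.19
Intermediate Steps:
z = 9 (z = (-1 + 3) - 1*(-7) = 2 + 7 = 9)
f(w, g) = 0
c(Y, o) = 9 (c(Y, o) = 0*Y + 9 = 0 + 9 = 9)
-4781/c(34, -55) - 4589/4742 = -4781/9 - 4589/4742 = -22712803/42678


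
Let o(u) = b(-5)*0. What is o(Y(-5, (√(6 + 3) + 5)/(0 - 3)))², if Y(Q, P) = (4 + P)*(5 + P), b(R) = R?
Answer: 0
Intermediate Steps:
o(u) = 0 (o(u) = -5*0 = 0)
o(Y(-5, (√(6 + 3) + 5)/(0 - 3)))² = 0² = 0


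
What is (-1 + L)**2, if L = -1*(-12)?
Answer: 121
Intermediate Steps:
L = 12
(-1 + L)**2 = (-1 + 12)**2 = 11**2 = 121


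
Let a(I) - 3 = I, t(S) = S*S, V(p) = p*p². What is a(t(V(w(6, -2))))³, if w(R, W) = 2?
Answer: 300763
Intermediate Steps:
V(p) = p³
t(S) = S²
a(I) = 3 + I
a(t(V(w(6, -2))))³ = (3 + (2³)²)³ = (3 + 8²)³ = (3 + 64)³ = 67³ = 300763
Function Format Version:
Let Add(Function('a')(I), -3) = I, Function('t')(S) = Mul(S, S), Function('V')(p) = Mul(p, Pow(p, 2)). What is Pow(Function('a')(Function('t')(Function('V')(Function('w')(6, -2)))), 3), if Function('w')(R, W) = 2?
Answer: 300763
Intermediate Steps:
Function('V')(p) = Pow(p, 3)
Function('t')(S) = Pow(S, 2)
Function('a')(I) = Add(3, I)
Pow(Function('a')(Function('t')(Function('V')(Function('w')(6, -2)))), 3) = Pow(Add(3, Pow(Pow(2, 3), 2)), 3) = Pow(Add(3, Pow(8, 2)), 3) = Pow(Add(3, 64), 3) = Pow(67, 3) = 300763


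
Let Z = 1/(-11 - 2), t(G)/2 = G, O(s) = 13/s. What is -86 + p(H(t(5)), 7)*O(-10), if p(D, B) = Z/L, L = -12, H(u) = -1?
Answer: -10321/120 ≈ -86.008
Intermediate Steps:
t(G) = 2*G
Z = -1/13 (Z = 1/(-13) = -1/13 ≈ -0.076923)
p(D, B) = 1/156 (p(D, B) = -1/13/(-12) = -1/13*(-1/12) = 1/156)
-86 + p(H(t(5)), 7)*O(-10) = -86 + (13/(-10))/156 = -86 + (13*(-⅒))/156 = -86 + (1/156)*(-13/10) = -86 - 1/120 = -10321/120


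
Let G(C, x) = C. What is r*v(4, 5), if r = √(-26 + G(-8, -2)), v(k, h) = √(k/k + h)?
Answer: 2*I*√51 ≈ 14.283*I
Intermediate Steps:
v(k, h) = √(1 + h)
r = I*√34 (r = √(-26 - 8) = √(-34) = I*√34 ≈ 5.8309*I)
r*v(4, 5) = (I*√34)*√(1 + 5) = (I*√34)*√6 = 2*I*√51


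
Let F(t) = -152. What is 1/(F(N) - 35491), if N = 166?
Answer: -1/35643 ≈ -2.8056e-5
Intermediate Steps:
1/(F(N) - 35491) = 1/(-152 - 35491) = 1/(-35643) = -1/35643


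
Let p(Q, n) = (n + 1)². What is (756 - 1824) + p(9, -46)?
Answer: 957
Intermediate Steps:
p(Q, n) = (1 + n)²
(756 - 1824) + p(9, -46) = (756 - 1824) + (1 - 46)² = -1068 + (-45)² = -1068 + 2025 = 957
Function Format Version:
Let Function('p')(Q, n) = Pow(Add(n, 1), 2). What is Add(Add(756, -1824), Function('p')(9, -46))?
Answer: 957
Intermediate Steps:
Function('p')(Q, n) = Pow(Add(1, n), 2)
Add(Add(756, -1824), Function('p')(9, -46)) = Add(Add(756, -1824), Pow(Add(1, -46), 2)) = Add(-1068, Pow(-45, 2)) = Add(-1068, 2025) = 957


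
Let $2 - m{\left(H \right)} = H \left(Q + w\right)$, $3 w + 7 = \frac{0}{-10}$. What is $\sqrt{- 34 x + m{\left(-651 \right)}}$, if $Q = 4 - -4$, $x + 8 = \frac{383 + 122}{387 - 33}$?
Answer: $\frac{\sqrt{122637282}}{177} \approx 62.566$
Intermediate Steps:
$w = - \frac{7}{3}$ ($w = - \frac{7}{3} + \frac{0 \frac{1}{-10}}{3} = - \frac{7}{3} + \frac{0 \left(- \frac{1}{10}\right)}{3} = - \frac{7}{3} + \frac{1}{3} \cdot 0 = - \frac{7}{3} + 0 = - \frac{7}{3} \approx -2.3333$)
$x = - \frac{2327}{354}$ ($x = -8 + \frac{383 + 122}{387 - 33} = -8 + \frac{505}{354} = - \frac{2327}{354} \approx -6.5734$)
$Q = 8$ ($Q = 4 + 4 = 8$)
$m{\left(H \right)} = 2 - \frac{17 H}{3}$ ($m{\left(H \right)} = 2 - H \left(8 - \frac{7}{3}\right) = 2 - H \frac{17}{3} = 2 - \frac{17 H}{3}$)
$\sqrt{- 34 x + m{\left(-651 \right)}} = \sqrt{\left(-34\right) \left(- \frac{2327}{354}\right) + \left(2 - -3689\right)} = \sqrt{\frac{39559}{177} + \left(2 + 3689\right)} = \sqrt{\frac{39559}{177} + 3691} = \sqrt{\frac{692866}{177}} = \frac{\sqrt{122637282}}{177}$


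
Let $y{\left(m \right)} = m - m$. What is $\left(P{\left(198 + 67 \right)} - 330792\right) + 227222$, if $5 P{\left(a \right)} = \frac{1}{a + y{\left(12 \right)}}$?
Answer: $- \frac{137230249}{1325} \approx -1.0357 \cdot 10^{5}$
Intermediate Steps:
$y{\left(m \right)} = 0$
$P{\left(a \right)} = \frac{1}{5 a}$ ($P{\left(a \right)} = \frac{1}{5 \left(a + 0\right)} = \frac{1}{5 a}$)
$\left(P{\left(198 + 67 \right)} - 330792\right) + 227222 = \left(\frac{1}{5 \left(198 + 67\right)} - 330792\right) + 227222 = \left(\frac{1}{5 \cdot 265} - 330792\right) + 227222 = \left(\frac{1}{5} \cdot \frac{1}{265} - 330792\right) + 227222 = \left(\frac{1}{1325} - 330792\right) + 227222 = - \frac{438299399}{1325} + 227222 = - \frac{137230249}{1325}$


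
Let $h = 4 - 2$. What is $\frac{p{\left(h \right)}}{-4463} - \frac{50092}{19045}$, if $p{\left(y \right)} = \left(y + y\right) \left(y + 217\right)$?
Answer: $- \frac{240244016}{84997835} \approx -2.8265$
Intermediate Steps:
$h = 2$ ($h = 4 - 2 = 2$)
$p{\left(y \right)} = 2 y \left(217 + y\right)$
$\frac{p{\left(h \right)}}{-4463} - \frac{50092}{19045} = \frac{2 \cdot 2 \left(217 + 2\right)}{-4463} - \frac{50092}{19045} = 2 \cdot 2 \cdot 219 \left(- \frac{1}{4463}\right) - \frac{50092}{19045} = 876 \left(- \frac{1}{4463}\right) - \frac{50092}{19045} = - \frac{876}{4463} - \frac{50092}{19045} = - \frac{240244016}{84997835}$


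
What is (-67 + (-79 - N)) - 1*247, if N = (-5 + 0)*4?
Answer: -373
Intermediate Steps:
N = -20 (N = -5*4 = -20)
(-67 + (-79 - N)) - 1*247 = (-67 + (-79 - 1*(-20))) - 1*247 = (-67 + (-79 + 20)) - 247 = (-67 - 59) - 247 = -126 - 247 = -373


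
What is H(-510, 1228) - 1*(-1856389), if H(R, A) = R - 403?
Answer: 1855476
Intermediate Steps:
H(R, A) = -403 + R
H(-510, 1228) - 1*(-1856389) = (-403 - 510) - 1*(-1856389) = -913 + 1856389 = 1855476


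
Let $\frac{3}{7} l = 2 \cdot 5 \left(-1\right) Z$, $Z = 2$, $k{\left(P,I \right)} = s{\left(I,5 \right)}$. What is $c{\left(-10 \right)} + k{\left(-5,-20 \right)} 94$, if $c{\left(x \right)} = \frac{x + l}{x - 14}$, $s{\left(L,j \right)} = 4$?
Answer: $\frac{13621}{36} \approx 378.36$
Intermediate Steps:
$k{\left(P,I \right)} = 4$
$l = - \frac{140}{3}$ ($l = \frac{7 \cdot 2 \cdot 5 \left(-1\right) 2}{3} = \frac{7 \cdot 10 \left(-1\right) 2}{3} = \frac{7 \left(\left(-10\right) 2\right)}{3} = \frac{7}{3} \left(-20\right) = - \frac{140}{3} \approx -46.667$)
$c{\left(x \right)} = \frac{- \frac{140}{3} + x}{-14 + x}$ ($c{\left(x \right)} = \frac{x - \frac{140}{3}}{x - 14} = \frac{- \frac{140}{3} + x}{-14 + x}$)
$c{\left(-10 \right)} + k{\left(-5,-20 \right)} 94 = \frac{- \frac{140}{3} - 10}{-14 - 10} + 4 \cdot 94 = \frac{1}{-24} \left(- \frac{170}{3}\right) + 376 = \left(- \frac{1}{24}\right) \left(- \frac{170}{3}\right) + 376 = \frac{85}{36} + 376 = \frac{13621}{36}$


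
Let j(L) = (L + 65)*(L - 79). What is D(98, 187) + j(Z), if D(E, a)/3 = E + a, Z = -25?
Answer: -3305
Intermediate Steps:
D(E, a) = 3*E + 3*a (D(E, a) = 3*(E + a) = 3*E + 3*a)
j(L) = (-79 + L)*(65 + L) (j(L) = (65 + L)*(-79 + L) = (-79 + L)*(65 + L))
D(98, 187) + j(Z) = (3*98 + 3*187) + (-5135 + (-25)² - 14*(-25)) = (294 + 561) + (-5135 + 625 + 350) = 855 - 4160 = -3305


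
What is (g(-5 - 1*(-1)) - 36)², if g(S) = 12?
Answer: 576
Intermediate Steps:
(g(-5 - 1*(-1)) - 36)² = (12 - 36)² = (-24)² = 576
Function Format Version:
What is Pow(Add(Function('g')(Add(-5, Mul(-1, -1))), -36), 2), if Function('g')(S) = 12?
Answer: 576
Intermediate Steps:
Pow(Add(Function('g')(Add(-5, Mul(-1, -1))), -36), 2) = Pow(Add(12, -36), 2) = Pow(-24, 2) = 576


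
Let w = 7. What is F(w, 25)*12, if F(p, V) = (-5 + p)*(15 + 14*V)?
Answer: 8760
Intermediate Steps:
F(w, 25)*12 = (-75 - 70*25 + 15*7 + 14*25*7)*12 = (-75 - 1750 + 105 + 2450)*12 = 730*12 = 8760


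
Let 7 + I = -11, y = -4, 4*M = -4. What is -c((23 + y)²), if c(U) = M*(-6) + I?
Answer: 12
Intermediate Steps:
M = -1 (M = (¼)*(-4) = -1)
I = -18 (I = -7 - 11 = -18)
c(U) = -12 (c(U) = -1*(-6) - 18 = 6 - 18 = -12)
-c((23 + y)²) = -1*(-12) = 12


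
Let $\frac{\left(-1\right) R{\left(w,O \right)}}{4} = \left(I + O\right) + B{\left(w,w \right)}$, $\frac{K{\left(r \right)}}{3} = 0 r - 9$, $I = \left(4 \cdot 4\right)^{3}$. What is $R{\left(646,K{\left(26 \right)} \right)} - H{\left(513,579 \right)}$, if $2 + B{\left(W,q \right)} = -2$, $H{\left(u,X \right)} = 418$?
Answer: $-16678$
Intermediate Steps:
$I = 4096$ ($I = 16^{3} = 4096$)
$K{\left(r \right)} = -27$ ($K{\left(r \right)} = 3 \left(0 r - 9\right) = 3 \left(0 - 9\right) = 3 \left(-9\right) = -27$)
$B{\left(W,q \right)} = -4$ ($B{\left(W,q \right)} = -2 - 2 = -4$)
$R{\left(w,O \right)} = -16368 - 4 O$ ($R{\left(w,O \right)} = - 4 \left(\left(4096 + O\right) - 4\right) = - 4 \left(4092 + O\right) = -16368 - 4 O$)
$R{\left(646,K{\left(26 \right)} \right)} - H{\left(513,579 \right)} = \left(-16368 - -108\right) - 418 = \left(-16368 + 108\right) - 418 = -16260 - 418 = -16678$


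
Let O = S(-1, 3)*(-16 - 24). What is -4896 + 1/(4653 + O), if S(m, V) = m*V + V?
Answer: -22781087/4653 ≈ -4896.0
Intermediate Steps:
S(m, V) = V + V*m (S(m, V) = V*m + V = V + V*m)
O = 0 (O = (3*(1 - 1))*(-16 - 24) = (3*0)*(-40) = 0*(-40) = 0)
-4896 + 1/(4653 + O) = -4896 + 1/(4653 + 0) = -4896 + 1/4653 = -22781087/4653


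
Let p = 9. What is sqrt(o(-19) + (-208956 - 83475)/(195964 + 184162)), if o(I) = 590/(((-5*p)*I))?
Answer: I*sqrt(37201345354202)/21667182 ≈ 0.2815*I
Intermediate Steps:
o(I) = -118/(9*I) (o(I) = 590/(((-5*9)*I)) = 590/((-45*I)) = 590*(-1/(45*I)) = -118/(9*I))
sqrt(o(-19) + (-208956 - 83475)/(195964 + 184162)) = sqrt(-118/9/(-19) + (-208956 - 83475)/(195964 + 184162)) = sqrt(-118/9*(-1/19) - 292431/380126) = sqrt(118/171 - 292431*1/380126) = sqrt(118/171 - 292431/380126) = sqrt(-5150833/65001546) = I*sqrt(37201345354202)/21667182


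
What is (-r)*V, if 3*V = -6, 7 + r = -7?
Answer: -28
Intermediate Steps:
r = -14 (r = -7 - 7 = -14)
V = -2 (V = (⅓)*(-6) = -2)
(-r)*V = -1*(-14)*(-2) = 14*(-2) = -28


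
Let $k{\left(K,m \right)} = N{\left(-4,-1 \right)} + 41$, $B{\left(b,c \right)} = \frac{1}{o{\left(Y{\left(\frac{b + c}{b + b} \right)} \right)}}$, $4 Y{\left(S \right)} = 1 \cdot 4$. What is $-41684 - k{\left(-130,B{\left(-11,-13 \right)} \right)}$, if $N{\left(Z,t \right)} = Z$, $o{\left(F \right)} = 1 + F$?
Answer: $-41721$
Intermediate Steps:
$Y{\left(S \right)} = 1$ ($Y{\left(S \right)} = \frac{1 \cdot 4}{4} = \frac{1}{4} \cdot 4 = 1$)
$B{\left(b,c \right)} = \frac{1}{2}$ ($B{\left(b,c \right)} = \frac{1}{1 + 1} = \frac{1}{2}$)
$k{\left(K,m \right)} = 37$ ($k{\left(K,m \right)} = -4 + 41 = 37$)
$-41684 - k{\left(-130,B{\left(-11,-13 \right)} \right)} = -41684 - 37 = -41721$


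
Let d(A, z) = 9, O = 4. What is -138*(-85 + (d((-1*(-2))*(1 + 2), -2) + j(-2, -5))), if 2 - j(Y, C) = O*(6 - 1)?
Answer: 12972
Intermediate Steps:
j(Y, C) = -18 (j(Y, C) = 2 - 4*(6 - 1) = 2 - 4*5 = 2 - 1*20 = 2 - 20 = -18)
-138*(-85 + (d((-1*(-2))*(1 + 2), -2) + j(-2, -5))) = -138*(-85 + (9 - 18)) = -138*(-85 - 9) = -138*(-94) = 12972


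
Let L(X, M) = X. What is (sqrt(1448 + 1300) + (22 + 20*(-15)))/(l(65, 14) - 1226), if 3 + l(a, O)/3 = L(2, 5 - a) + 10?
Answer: 278/1199 - 2*sqrt(687)/1199 ≈ 0.18814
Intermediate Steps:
l(a, O) = 27 (l(a, O) = -9 + 3*(2 + 10) = -9 + 3*12 = -9 + 36 = 27)
(sqrt(1448 + 1300) + (22 + 20*(-15)))/(l(65, 14) - 1226) = (sqrt(1448 + 1300) + (22 + 20*(-15)))/(27 - 1226) = (sqrt(2748) + (22 - 300))/(-1199) = (2*sqrt(687) - 278)*(-1/1199) = (-278 + 2*sqrt(687))*(-1/1199) = 278/1199 - 2*sqrt(687)/1199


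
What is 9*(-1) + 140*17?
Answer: 2371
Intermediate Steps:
9*(-1) + 140*17 = -9 + 2380 = 2371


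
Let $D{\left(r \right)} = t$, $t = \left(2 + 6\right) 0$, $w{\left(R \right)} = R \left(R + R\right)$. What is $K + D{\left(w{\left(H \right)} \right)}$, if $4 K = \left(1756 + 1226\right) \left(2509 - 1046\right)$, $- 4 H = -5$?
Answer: $\frac{2181333}{2} \approx 1.0907 \cdot 10^{6}$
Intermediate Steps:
$H = \frac{5}{4}$ ($H = \left(- \frac{1}{4}\right) \left(-5\right) = \frac{5}{4} \approx 1.25$)
$w{\left(R \right)} = 2 R^{2}$ ($w{\left(R \right)} = R 2 R = 2 R^{2}$)
$K = \frac{2181333}{2}$ ($K = \frac{\left(1756 + 1226\right) \left(2509 - 1046\right)}{4} = \frac{2982 \cdot 1463}{4} = \frac{1}{4} \cdot 4362666 = \frac{2181333}{2} \approx 1.0907 \cdot 10^{6}$)
$t = 0$ ($t = 8 \cdot 0 = 0$)
$D{\left(r \right)} = 0$
$K + D{\left(w{\left(H \right)} \right)} = \frac{2181333}{2} + 0 = \frac{2181333}{2}$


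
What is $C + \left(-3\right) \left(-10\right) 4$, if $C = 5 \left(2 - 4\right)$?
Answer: $110$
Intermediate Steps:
$C = -10$ ($C = 5 \left(-2\right) = -10$)
$C + \left(-3\right) \left(-10\right) 4 = -10 + \left(-3\right) \left(-10\right) 4 = -10 + 30 \cdot 4 = -10 + 120 = 110$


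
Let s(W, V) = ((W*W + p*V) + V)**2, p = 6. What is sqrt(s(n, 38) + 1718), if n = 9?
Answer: sqrt(122127) ≈ 349.47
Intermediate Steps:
s(W, V) = (W**2 + 7*V)**2 (s(W, V) = ((W*W + 6*V) + V)**2 = ((W**2 + 6*V) + V)**2 = (W**2 + 7*V)**2)
sqrt(s(n, 38) + 1718) = sqrt((9**2 + 7*38)**2 + 1718) = sqrt((81 + 266)**2 + 1718) = sqrt(347**2 + 1718) = sqrt(120409 + 1718) = sqrt(122127)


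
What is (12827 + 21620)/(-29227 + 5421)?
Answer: -34447/23806 ≈ -1.4470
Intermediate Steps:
(12827 + 21620)/(-29227 + 5421) = 34447/(-23806) = 34447*(-1/23806) = -34447/23806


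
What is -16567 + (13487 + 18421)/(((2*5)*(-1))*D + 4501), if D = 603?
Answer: -25362851/1529 ≈ -16588.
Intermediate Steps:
-16567 + (13487 + 18421)/(((2*5)*(-1))*D + 4501) = -16567 + (13487 + 18421)/(((2*5)*(-1))*603 + 4501) = -16567 + 31908/((10*(-1))*603 + 4501) = -16567 + 31908/(-10*603 + 4501) = -16567 + 31908/(-6030 + 4501) = -16567 + 31908/(-1529) = -16567 + 31908*(-1/1529) = -16567 - 31908/1529 = -25362851/1529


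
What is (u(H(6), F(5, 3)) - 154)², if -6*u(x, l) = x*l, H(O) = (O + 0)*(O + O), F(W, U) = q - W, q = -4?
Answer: 2116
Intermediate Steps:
F(W, U) = -4 - W
H(O) = 2*O² (H(O) = O*(2*O) = 2*O²)
u(x, l) = -l*x/6 (u(x, l) = -x*l/6 = -l*x/6)
(u(H(6), F(5, 3)) - 154)² = (-(-4 - 1*5)*2*6²/6 - 154)² = (-(-4 - 5)*2*36/6 - 154)² = (-⅙*(-9)*72 - 154)² = (108 - 154)² = (-46)² = 2116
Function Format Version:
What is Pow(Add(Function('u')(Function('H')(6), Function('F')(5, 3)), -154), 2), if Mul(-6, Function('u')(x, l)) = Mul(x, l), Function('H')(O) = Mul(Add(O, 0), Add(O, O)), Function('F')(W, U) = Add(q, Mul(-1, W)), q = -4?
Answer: 2116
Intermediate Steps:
Function('F')(W, U) = Add(-4, Mul(-1, W))
Function('H')(O) = Mul(2, Pow(O, 2)) (Function('H')(O) = Mul(O, Mul(2, O)) = Mul(2, Pow(O, 2)))
Function('u')(x, l) = Mul(Rational(-1, 6), l, x) (Function('u')(x, l) = Mul(Rational(-1, 6), Mul(x, l)) = Mul(Rational(-1, 6), Mul(l, x)) = Mul(Rational(-1, 6), l, x))
Pow(Add(Function('u')(Function('H')(6), Function('F')(5, 3)), -154), 2) = Pow(Add(Mul(Rational(-1, 6), Add(-4, Mul(-1, 5)), Mul(2, Pow(6, 2))), -154), 2) = Pow(Add(Mul(Rational(-1, 6), Add(-4, -5), Mul(2, 36)), -154), 2) = Pow(Add(Mul(Rational(-1, 6), -9, 72), -154), 2) = Pow(Add(108, -154), 2) = Pow(-46, 2) = 2116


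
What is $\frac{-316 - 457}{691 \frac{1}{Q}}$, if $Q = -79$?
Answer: $\frac{61067}{691} \approx 88.375$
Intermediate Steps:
$\frac{-316 - 457}{691 \frac{1}{Q}} = \frac{-316 - 457}{691 \frac{1}{-79}} = \frac{-316 - 457}{691 \left(- \frac{1}{79}\right)} = - \frac{773}{- \frac{691}{79}} = \left(-773\right) \left(- \frac{79}{691}\right) = \frac{61067}{691}$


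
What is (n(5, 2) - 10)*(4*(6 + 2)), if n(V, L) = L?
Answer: -256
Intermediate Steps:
(n(5, 2) - 10)*(4*(6 + 2)) = (2 - 10)*(4*(6 + 2)) = -32*8 = -8*32 = -256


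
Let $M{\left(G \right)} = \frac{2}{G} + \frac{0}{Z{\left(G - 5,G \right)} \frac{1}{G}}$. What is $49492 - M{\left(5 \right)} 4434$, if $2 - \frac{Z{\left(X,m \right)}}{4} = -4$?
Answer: $\frac{238592}{5} \approx 47718.0$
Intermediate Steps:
$Z{\left(X,m \right)} = 24$ ($Z{\left(X,m \right)} = 8 - -16 = 8 + 16 = 24$)
$M{\left(G \right)} = \frac{2}{G}$ ($M{\left(G \right)} = \frac{2}{G} + \frac{0}{24 \frac{1}{G}} = \frac{2}{G} + 0 \frac{G}{24} = \frac{2}{G} + 0 = \frac{2}{G}$)
$49492 - M{\left(5 \right)} 4434 = 49492 - \frac{2}{5} \cdot 4434 = 49492 - \frac{8868}{5} = \frac{238592}{5}$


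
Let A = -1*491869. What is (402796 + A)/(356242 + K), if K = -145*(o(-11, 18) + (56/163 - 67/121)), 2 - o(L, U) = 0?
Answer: -1756786779/7021042321 ≈ -0.25022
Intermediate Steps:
o(L, U) = 2 (o(L, U) = 2 - 1*0 = 2 + 0 = 2)
A = -491869
K = -5118645/19723 (K = -145*(2 + (56/163 - 67/121)) = -145*(2 - 4145/19723) = -145*35301/19723 = -5118645/19723 ≈ -259.53)
(402796 + A)/(356242 + K) = (402796 - 491869)/(356242 - 5118645/19723) = -89073/7021042321/19723 = -89073*19723/7021042321 = -1756786779/7021042321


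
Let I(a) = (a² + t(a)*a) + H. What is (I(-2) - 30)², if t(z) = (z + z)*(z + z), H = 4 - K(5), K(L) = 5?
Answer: 3481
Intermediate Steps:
H = -1 (H = 4 - 1*5 = 4 - 5 = -1)
t(z) = 4*z² (t(z) = (2*z)*(2*z) = 4*z²)
I(a) = -1 + a² + 4*a³ (I(a) = (a² + (4*a²)*a) - 1 = (a² + 4*a³) - 1 = -1 + a² + 4*a³)
(I(-2) - 30)² = ((-1 + (-2)² + 4*(-2)³) - 30)² = ((-1 + 4 + 4*(-8)) - 30)² = ((-1 + 4 - 32) - 30)² = (-29 - 30)² = (-59)² = 3481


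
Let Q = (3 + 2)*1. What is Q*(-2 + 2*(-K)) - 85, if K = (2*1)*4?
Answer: -175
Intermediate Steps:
K = 8 (K = 2*4 = 8)
Q = 5 (Q = 5*1 = 5)
Q*(-2 + 2*(-K)) - 85 = 5*(-2 + 2*(-1*8)) - 85 = 5*(-2 + 2*(-8)) - 85 = 5*(-2 - 16) - 85 = 5*(-18) - 85 = -90 - 85 = -175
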